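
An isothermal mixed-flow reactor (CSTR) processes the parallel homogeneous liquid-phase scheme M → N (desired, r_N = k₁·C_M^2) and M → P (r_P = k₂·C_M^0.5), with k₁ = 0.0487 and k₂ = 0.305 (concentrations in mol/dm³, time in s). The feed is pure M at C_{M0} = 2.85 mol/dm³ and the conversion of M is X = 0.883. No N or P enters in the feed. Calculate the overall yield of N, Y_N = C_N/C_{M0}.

0.0263

Exit C_M = C_{M0}(1−X) = 2.85×0.117 = 0.3334 mol/dm³.
In a CSTR the entire volume is at exit conditions, so r_N = 0.0487×0.3334^2 = 0.005415 and r_P = 0.305×0.3334^0.5 = 0.1761.
Fraction of consumed M going to N: r_N/(r_N+r_P) = 0.02983.
C_N = 0.02983·C_{M0}·X = 0.02983×2.85×0.883 = 0.0751 mol/dm³; Y_N = C_N/C_{M0} = 0.0263.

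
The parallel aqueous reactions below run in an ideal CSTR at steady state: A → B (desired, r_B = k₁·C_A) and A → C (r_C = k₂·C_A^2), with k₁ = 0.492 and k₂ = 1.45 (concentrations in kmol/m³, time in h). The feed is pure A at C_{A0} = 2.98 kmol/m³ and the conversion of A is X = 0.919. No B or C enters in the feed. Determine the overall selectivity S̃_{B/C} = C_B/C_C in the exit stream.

1.41

Exit C_A = C_{A0}(1−X) = 2.98×0.0810 = 0.2414 kmol/m³.
Rates in a CSTR are evaluated at the outlet concentration: r_B = 0.492×0.2414 = 0.1188, r_C = 1.45×0.2414^2 = 0.08448.
Overall selectivity = C_B/C_C = r_Bτ/(r_Cτ) = r_B/r_C = 1.41.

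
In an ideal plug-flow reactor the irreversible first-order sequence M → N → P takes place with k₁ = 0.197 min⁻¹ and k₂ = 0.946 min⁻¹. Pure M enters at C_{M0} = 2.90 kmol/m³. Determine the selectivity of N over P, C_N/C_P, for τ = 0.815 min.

For first-order series with pure M initially, C_N(τ) = k₁C_{M0}/(k₂−k₁)·(e^(−k₁τ) − e^(−k₂τ)).
e^(−k₁τ) = e^(−0.197×0.815) = e^(−0.1606) = 0.8517; e^(−k₂τ) = e^(−0.7710) = 0.4626.
C_N = 0.197×2.90/(0.946−0.197) × (0.8517−0.4626) = 0.7628×0.3891 = 0.2968 kmol/m³.
C_M = C_{M0}e^(−k₁τ) = 2.470 kmol/m³, so C_P = C_{M0}−C_M−C_N = 0.1334 kmol/m³; C_N/C_P = 2.23.

2.23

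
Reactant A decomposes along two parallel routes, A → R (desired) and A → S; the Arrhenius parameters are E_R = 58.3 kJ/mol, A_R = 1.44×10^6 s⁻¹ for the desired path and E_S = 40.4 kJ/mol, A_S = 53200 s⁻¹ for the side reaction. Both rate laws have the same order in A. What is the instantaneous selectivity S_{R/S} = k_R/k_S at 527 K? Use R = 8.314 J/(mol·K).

k_R/k_S = (A_R/A_S)·exp[−(E_R−E_S)/(RT)] = (A_R/A_S)·exp[(E_S−E_R)/(RT)].
(E_S−E_R)/(RT) = (40.4−58.3)×10³/(8.314×527) = -17900/4381 = -4.085.
k_R/k_S = (1.44×10^6/53200)·exp(-4.085) = 27.07 × 0.01682 = 0.455.

0.455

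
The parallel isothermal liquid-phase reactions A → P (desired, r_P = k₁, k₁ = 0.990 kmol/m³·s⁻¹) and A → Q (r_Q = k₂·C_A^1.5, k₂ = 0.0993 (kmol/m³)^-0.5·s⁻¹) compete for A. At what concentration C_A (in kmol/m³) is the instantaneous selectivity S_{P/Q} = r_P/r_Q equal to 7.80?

S_{P/Q} = (k₁/k₂)·C_A^-1.5 ⇒ C_A = (S·k₂/k₁)^(1/(-1.5)).
= (7.80×0.0993/0.990)^(-0.6667) = (0.7824)^(-0.6667) = 1.18 kmol/m³.

1.18 kmol/m³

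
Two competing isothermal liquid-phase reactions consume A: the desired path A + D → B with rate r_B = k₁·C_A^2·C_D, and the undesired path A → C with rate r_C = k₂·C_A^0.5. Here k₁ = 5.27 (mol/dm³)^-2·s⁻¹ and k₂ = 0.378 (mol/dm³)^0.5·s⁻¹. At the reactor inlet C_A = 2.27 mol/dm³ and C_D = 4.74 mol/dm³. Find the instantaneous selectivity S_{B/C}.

226

S_{B/C} = r_B/r_C = (k₁·C_A^2·C_D)/(k₂·C_A^0.5) = (k₁/k₂)·C_A^1.5·C_D.
= (5.27×2.270^2×4.740) / (0.378×2.270^0.5) = 128.7/0.5695 = 226.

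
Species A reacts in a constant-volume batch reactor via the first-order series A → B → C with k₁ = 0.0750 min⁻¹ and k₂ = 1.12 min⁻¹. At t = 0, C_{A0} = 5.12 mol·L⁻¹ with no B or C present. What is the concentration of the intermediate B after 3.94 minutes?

The intermediate concentration in a first-order A→B→C sequence is C_B = k₁C_{A0}(e^(−k₁t) − e^(−k₂t))/(k₂−k₁).
e^(−k₁t) = e^(−0.0750×3.94) = e^(−0.2955) = 0.7442; e^(−k₂t) = e^(−4.413) = 0.01212.
C_B = 0.0750×5.12/(1.12−0.0750) × (0.7442−0.01212) = 0.3675×0.7320 = 0.2690 mol·L⁻¹.

0.269 mol·L⁻¹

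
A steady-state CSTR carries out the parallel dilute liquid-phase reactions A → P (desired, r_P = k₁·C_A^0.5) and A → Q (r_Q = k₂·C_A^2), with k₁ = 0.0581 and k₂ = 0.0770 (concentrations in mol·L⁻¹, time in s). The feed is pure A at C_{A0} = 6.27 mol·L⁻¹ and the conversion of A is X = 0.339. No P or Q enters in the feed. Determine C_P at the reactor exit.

0.174 mol·L⁻¹

Exit C_A = C_{A0}(1−X) = 6.27×0.661 = 4.144 mol·L⁻¹.
In a CSTR the entire volume is at exit conditions, so r_P = 0.0581×4.144^0.5 = 0.1183 and r_Q = 0.0770×4.144^2 = 1.323.
Fraction of consumed A going to P: r_P/(r_P+r_Q) = 0.08209.
C_P = 0.08209·C_{A0}·X = 0.08209×6.27×0.339 = 0.174 mol·L⁻¹.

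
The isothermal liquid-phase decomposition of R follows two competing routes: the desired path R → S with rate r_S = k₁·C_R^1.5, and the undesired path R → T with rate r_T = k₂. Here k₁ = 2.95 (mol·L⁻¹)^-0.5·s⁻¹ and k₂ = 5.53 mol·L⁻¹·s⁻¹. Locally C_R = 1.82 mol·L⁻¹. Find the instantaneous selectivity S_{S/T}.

S_{S/T} = r_S/r_T = (k₁·C_R^1.5)/(k₂) = (k₁/k₂)·C_R^1.5.
= (2.95×1.820^1.5) / (5.53) = 7.243/5.530 = 1.31.
Since the desired path is higher order in R, keeping C_R high (PFR or concentrated feed) favours S.

1.31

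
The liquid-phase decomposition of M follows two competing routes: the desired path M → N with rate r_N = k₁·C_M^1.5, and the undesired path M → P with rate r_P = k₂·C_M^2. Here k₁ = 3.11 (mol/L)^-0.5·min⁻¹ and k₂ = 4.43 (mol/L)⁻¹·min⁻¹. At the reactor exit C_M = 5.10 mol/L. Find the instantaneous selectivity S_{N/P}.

S_{N/P} = r_N/r_P = (k₁·C_M^1.5)/(k₂·C_M^2) = (k₁/k₂)·C_M^-0.5.
= (3.11×5.100^1.5) / (4.43×5.100^2) = 35.82/115.2 = 0.311.

0.311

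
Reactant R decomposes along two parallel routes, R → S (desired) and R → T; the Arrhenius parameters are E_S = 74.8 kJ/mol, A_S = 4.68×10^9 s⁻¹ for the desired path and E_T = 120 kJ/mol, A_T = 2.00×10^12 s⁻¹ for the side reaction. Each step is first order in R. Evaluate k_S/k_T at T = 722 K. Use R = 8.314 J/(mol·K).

4.36

With equal orders, S_{S/T} = k_S/k_T = (A_S/A_T)·exp[(E_T−E_S)/(RT)].
(E_T−E_S)/(RT) = (120−74.8)×10³/(8.314×722) = 45200/6003 = 7.530.
k_S/k_T = (4.68×10^9/2.00×10^12)·exp(7.530) = 0.002340 × 1863 = 4.36.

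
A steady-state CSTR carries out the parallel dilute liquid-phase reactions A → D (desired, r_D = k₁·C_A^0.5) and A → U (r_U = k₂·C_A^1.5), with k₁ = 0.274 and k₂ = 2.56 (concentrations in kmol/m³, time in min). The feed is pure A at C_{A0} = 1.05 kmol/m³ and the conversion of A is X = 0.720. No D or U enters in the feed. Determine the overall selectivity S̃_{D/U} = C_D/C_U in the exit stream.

0.364

Exit C_A = C_{A0}(1−X) = 1.05×0.280 = 0.2940 kmol/m³.
Rates in a CSTR are evaluated at the outlet concentration: r_D = 0.274×0.2940^0.5 = 0.1486, r_U = 2.56×0.2940^1.5 = 0.4081.
Overall selectivity = C_D/C_U = r_Dτ/(r_Uτ) = r_D/r_U = 0.364.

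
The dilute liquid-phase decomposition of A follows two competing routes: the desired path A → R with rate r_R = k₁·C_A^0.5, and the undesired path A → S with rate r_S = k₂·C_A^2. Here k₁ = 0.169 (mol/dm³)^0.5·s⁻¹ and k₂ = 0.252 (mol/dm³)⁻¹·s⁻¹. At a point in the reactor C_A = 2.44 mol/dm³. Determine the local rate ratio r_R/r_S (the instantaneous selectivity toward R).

0.176

S_{R/S} = r_R/r_S = (k₁·C_A^0.5)/(k₂·C_A^2) = (k₁/k₂)·C_A^-1.5.
= (0.169×2.440^0.5) / (0.252×2.440^2) = 0.2640/1.500 = 0.176.
The undesired path is higher order in A, so low C_A (CSTR or dilute feed) favours R.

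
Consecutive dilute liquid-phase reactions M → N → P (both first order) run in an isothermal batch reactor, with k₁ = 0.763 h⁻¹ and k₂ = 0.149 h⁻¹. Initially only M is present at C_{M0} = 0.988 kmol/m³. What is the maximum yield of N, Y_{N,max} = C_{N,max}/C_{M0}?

For a first-order series the maximum intermediate yield is C_{N,max}/C_{M0} = (k₁/k₂)^[k₂/(k₂−k₁)].
= (0.763/0.149)^(0.149/(0.149−0.763)) = (5.121)^(-0.2427) = 0.6728.

0.673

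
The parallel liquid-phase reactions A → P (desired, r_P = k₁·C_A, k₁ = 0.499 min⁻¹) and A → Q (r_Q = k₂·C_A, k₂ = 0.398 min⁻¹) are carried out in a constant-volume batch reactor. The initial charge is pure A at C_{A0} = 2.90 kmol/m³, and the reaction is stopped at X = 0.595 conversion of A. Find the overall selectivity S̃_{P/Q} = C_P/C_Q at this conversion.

1.25

C_A = C_{A0}(1−X) = 1.175 kmol/m³.
Both paths are first order in A, so the instantaneous fraction to P is constant: dC_P/d(−C_A) = k₁/(k₁+k₂) = 0.5563.
C_P = 0.5563·(C_{A0}−C_A) = 0.5563×1.725 = 0.960 kmol/m³.
C_Q = (C_{A0}−C_A)−C_P = 0.7656 kmol/m³; S̃_{P/Q} = 0.9599/0.7656 = 1.25.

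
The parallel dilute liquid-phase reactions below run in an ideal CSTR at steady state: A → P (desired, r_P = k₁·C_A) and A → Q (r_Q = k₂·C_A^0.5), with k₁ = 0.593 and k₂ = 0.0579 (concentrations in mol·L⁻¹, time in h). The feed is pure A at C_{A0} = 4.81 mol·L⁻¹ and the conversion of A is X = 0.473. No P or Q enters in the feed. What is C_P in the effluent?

Exit C_A = C_{A0}(1−X) = 4.81×0.527 = 2.535 mol·L⁻¹.
In a CSTR the entire volume is at exit conditions, so r_P = 0.593×2.535 = 1.503 and r_Q = 0.0579×2.535^0.5 = 0.09218.
Fraction of consumed A going to P: r_P/(r_P+r_Q) = 0.9422.
C_P = 0.9422·C_{A0}·X = 0.9422×4.81×0.473 = 2.14 mol·L⁻¹.

2.14 mol·L⁻¹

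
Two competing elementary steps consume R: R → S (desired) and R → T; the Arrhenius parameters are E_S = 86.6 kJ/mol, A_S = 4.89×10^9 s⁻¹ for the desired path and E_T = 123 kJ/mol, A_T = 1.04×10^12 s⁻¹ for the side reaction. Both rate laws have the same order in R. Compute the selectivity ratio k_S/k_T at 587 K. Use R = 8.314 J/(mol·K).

With equal orders, S_{S/T} = k_S/k_T = (A_S/A_T)·exp[(E_T−E_S)/(RT)].
(E_T−E_S)/(RT) = (123−86.6)×10³/(8.314×587) = 36400/4880 = 7.459.
k_S/k_T = (4.89×10^9/1.04×10^12)·exp(7.459) = 0.004702 × 1735 = 8.16.

8.16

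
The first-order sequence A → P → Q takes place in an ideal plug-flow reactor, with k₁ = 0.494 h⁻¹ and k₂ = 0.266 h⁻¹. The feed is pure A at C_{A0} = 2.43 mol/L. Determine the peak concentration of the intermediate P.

1.18 mol/L

For a first-order series the maximum intermediate yield is C_{P,max}/C_{A0} = (k₁/k₂)^[k₂/(k₂−k₁)].
= (0.494/0.266)^(0.266/(0.266−0.494)) = (1.857)^(-1.167) = 0.4857.
C_{P,max} = 0.4857×2.43 = 1.18 mol/L.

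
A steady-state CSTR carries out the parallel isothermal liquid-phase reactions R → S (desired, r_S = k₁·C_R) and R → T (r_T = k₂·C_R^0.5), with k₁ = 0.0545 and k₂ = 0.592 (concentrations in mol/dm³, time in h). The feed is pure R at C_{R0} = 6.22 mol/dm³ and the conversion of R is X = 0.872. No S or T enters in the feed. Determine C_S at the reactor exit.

0.412 mol/dm³

Exit C_R = C_{R0}(1−X) = 6.22×0.128 = 0.7962 mol/dm³.
A CSTR operates uniformly at the exit composition, giving r_S = 0.04339 and r_T = 0.5282 (each k·C_R^n at C_R = 0.7962).
Fraction of consumed R going to S: r_S/(r_S+r_T) = 0.07591.
C_S = 0.07591·C_{R0}·X = 0.07591×6.22×0.872 = 0.412 mol/dm³.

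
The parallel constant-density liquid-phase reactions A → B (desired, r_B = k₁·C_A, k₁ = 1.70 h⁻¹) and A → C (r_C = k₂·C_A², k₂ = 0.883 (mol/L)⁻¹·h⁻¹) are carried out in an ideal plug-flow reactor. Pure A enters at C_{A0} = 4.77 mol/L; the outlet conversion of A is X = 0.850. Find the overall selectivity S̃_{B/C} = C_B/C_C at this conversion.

0.791

C_A = C_{A0}(1−X) = 0.7155 mol/L.
Along a PFR/batch, dC_B/dC_A = −r_B/(r_B+r_C) = −k₁/(k₁+k₂·C_A).
Integrating from C_{A0} to C_A: C_B = (1.70/0.883)·ln[(1.70+0.883·4.77)/(1.70+0.883·0.716)] = 1.925·ln(5.912/2.332) = 1.791 mol/L.
C_C = (C_{A0}−C_A)−C_B = 2.263 mol/L; S̃_{B/C} = 1.791/2.263 = 0.791.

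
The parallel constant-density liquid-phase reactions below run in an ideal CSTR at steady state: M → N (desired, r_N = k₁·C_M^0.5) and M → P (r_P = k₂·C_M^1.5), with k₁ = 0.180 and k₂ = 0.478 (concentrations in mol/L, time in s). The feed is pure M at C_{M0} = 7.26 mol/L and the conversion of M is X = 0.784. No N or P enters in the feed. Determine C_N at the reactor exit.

Exit C_M = C_{M0}(1−X) = 7.26×0.216 = 1.568 mol/L.
A CSTR operates uniformly at the exit composition, giving r_N = 0.2254 and r_P = 0.9387 (each k·C_M^n at C_M = 1.568).
Fraction of consumed M going to N: r_N/(r_N+r_P) = 0.1936.
C_N = 0.1936·C_{M0}·X = 0.1936×7.26×0.784 = 1.10 mol/L.

1.10 mol/L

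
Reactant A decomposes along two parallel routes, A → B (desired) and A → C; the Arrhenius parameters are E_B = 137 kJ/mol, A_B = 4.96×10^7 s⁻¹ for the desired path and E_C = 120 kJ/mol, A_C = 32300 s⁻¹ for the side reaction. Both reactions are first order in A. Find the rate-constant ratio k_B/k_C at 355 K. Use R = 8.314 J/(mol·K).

k_B/k_C = (A_B/A_C)·exp[−(E_B−E_C)/(RT)] = (A_B/A_C)·exp[(E_C−E_B)/(RT)].
(E_C−E_B)/(RT) = (120−137)×10³/(8.314×355) = -17000/2951 = -5.760.
k_B/k_C = (4.96×10^7/32300)·exp(-5.760) = 1536 × 0.003152 = 4.84.

4.84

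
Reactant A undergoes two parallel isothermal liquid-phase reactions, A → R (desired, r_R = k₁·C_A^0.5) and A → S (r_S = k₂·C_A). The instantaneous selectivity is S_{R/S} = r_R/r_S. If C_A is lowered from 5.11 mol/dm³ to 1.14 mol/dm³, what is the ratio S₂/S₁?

2.12

S_{R/S} = (k₁/k₂)·C_A^-0.5, so S₂/S₁ = (C_{A,2}/C_{A,1})^-0.5.
= (1.14/5.11)^(-0.5) = (0.2231)^(-0.5) = 2.12.
Selectivity toward R rises as C_A falls — low-concentration operation is favoured.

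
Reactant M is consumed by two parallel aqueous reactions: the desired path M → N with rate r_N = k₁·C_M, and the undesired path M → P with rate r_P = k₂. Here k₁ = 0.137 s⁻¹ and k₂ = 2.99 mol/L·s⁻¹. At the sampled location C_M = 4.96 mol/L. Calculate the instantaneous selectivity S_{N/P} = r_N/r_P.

S_{N/P} = r_N/r_P = (k₁·C_M)/(k₂) = (k₁/k₂)·C_M.
= (0.137×4.960) / (2.99) = 0.6795/2.990 = 0.227.

0.227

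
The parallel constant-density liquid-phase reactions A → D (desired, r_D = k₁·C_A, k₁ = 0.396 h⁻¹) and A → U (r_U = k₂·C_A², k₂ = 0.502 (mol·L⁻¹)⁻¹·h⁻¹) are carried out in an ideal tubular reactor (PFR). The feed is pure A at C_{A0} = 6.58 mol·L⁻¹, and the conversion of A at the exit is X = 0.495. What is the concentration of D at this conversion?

0.460 mol·L⁻¹

C_A = C_{A0}(1−X) = 3.323 mol·L⁻¹.
Along a PFR/batch, dC_D/dC_A = −r_D/(r_D+r_U) = −k₁/(k₁+k₂·C_A).
Integrating from C_{A0} to C_A: C_D = (0.396/0.502)·ln[(0.396+0.502·6.58)/(0.396+0.502·3.32)] = 0.7888·ln(3.699/2.064) = 0.4602 mol·L⁻¹.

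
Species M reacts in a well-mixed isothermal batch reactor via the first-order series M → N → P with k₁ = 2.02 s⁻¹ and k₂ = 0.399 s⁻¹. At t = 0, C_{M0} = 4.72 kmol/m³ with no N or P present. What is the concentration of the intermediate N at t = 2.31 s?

2.28 kmol/m³

For first-order series with pure M initially, C_N(t) = k₁C_{M0}/(k₂−k₁)·(e^(−k₁t) − e^(−k₂t)).
e^(−k₁t) = e^(−2.02×2.31) = e^(−4.666) = 0.009408; e^(−k₂t) = e^(−0.9217) = 0.3978.
C_N = 2.02×4.72/(0.399−2.02) × (0.009408−0.3978) = (-5.882)×(-0.3884) = 2.285 kmol/m³.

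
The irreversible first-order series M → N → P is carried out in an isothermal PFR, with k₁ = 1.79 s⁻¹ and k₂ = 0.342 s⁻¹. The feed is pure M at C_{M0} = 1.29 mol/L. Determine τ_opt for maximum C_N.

The intermediate peaks when r₁ = r₂, i.e. k₁e^(−k₁τ) = k₂e^(−k₂τ), giving τ_opt = ln(k₂/k₁)/(k₂−k₁).
= ln(0.342/1.79)/(0.342−1.79) = ln(0.1911)/-1.448 = -1.655/-1.448 = 1.14 s.

1.14 s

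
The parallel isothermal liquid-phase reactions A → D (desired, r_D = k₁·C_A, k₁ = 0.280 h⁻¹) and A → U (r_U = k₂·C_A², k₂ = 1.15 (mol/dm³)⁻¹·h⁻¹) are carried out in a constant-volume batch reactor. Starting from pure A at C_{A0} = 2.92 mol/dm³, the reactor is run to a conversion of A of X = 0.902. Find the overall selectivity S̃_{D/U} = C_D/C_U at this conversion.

C_A = C_{A0}(1−X) = 0.2862 mol/dm³.
Along a PFR/batch, dC_D/dC_A = −r_D/(r_D+r_U) = −k₁/(k₁+k₂·C_A).
Integrating from C_{A0} to C_A: C_D = (0.280/1.15)·ln[(0.280+1.15·2.92)/(0.280+1.15·0.286)] = 0.2435·ln(3.638/0.6091) = 0.4352 mol/dm³.
C_U = (C_{A0}−C_A)−C_D = 2.199 mol/dm³; S̃_{D/U} = 0.4352/2.199 = 0.198.

0.198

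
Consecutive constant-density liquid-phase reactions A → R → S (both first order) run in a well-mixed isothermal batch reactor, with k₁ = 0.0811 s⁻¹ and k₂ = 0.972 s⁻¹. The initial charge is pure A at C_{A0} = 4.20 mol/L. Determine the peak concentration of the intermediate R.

Evaluating C_R at t_opt = ln(k₂/k₁)/(k₂−k₁) gives C_{R,max}/C_{A0} = (k₁/k₂)^[k₂/(k₂−k₁)].
= (0.0811/0.972)^(0.972/(0.972−0.0811)) = (0.08344)^(1.091) = 0.06655.
C_{R,max} = 0.06655×4.20 = 0.280 mol/L.

0.280 mol/L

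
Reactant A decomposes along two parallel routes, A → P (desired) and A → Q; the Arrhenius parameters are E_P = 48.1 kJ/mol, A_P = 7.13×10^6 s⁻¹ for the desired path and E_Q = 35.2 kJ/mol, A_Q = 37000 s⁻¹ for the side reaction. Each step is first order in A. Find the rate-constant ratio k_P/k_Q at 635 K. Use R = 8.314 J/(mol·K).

16.7

k_P/k_Q = (A_P/A_Q)·exp[−(E_P−E_Q)/(RT)] = (A_P/A_Q)·exp[(E_Q−E_P)/(RT)].
(E_Q−E_P)/(RT) = (35.2−48.1)×10³/(8.314×635) = -12900/5279 = -2.443.
k_P/k_Q = (7.13×10^6/37000)·exp(-2.443) = 192.7 × 0.08686 = 16.7.
Since E_P > E_Q, raising the temperature improves selectivity toward P.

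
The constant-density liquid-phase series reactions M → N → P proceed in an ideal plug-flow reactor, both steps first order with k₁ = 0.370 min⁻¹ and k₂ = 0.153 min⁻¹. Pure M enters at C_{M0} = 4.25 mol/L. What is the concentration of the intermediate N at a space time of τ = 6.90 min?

Solving the coupled first-order balances gives C_N(τ) = [k₁/(k₂−k₁)]·C_{M0}·(e^(−k₁τ) − e^(−k₂τ)).
e^(−k₁τ) = e^(−0.370×6.90) = e^(−2.553) = 0.07785; e^(−k₂τ) = e^(−1.056) = 0.3479.
C_N = 0.370×4.25/(0.153−0.370) × (0.07785−0.3479) = (-7.247)×(-0.2701) = 1.957 mol/L.

1.96 mol/L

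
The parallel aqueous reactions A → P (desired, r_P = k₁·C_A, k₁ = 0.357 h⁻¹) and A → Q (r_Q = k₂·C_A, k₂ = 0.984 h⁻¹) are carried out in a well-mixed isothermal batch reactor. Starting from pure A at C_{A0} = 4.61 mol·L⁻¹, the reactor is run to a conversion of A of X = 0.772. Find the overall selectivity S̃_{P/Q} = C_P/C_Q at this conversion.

0.363

C_A = C_{A0}(1−X) = 1.051 mol·L⁻¹.
Both paths are first order in A, so the instantaneous fraction to P is constant: dC_P/d(−C_A) = k₁/(k₁+k₂) = 0.2662.
C_P = 0.2662·(C_{A0}−C_A) = 0.2662×3.559 = 0.947 mol·L⁻¹.
C_Q = (C_{A0}−C_A)−C_P = 2.611 mol·L⁻¹; S̃_{P/Q} = 0.9475/2.611 = 0.363.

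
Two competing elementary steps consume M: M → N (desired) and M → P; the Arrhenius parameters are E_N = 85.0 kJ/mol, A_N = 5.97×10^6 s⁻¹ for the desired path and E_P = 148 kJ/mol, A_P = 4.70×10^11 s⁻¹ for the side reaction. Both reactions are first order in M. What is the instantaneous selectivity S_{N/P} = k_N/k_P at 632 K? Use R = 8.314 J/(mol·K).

Since both paths have the same order in M, the concentration cancels and S_{N/P} = k_N/k_P = (A_N/A_P)·exp[(E_P−E_N)/(RT)].
(E_P−E_N)/(RT) = (148−85.0)×10³/(8.314×632) = 63000/5254 = 11.99.
k_N/k_P = (5.97×10^6/4.70×10^11)·exp(11.99) = 1.270×10^-5 × 1.611×10^5 = 2.05.

2.05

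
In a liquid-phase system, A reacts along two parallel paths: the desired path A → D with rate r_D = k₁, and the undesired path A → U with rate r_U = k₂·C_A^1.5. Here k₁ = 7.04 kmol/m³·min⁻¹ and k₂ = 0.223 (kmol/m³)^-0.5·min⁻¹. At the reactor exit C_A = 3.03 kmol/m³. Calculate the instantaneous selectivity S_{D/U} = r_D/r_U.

S_{D/U} = r_D/r_U = (k₁)/(k₂·C_A^1.5) = (k₁/k₂)·C_A^-1.5.
= (7.04) / (0.223×3.030^1.5) = 7.040/1.176 = 5.99.

5.99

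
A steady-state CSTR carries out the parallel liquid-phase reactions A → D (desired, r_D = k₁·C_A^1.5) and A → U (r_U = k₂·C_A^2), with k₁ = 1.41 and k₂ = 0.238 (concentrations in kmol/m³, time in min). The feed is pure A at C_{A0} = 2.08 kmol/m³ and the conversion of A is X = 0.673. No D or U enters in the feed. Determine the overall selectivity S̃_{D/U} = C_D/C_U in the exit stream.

Exit C_A = C_{A0}(1−X) = 2.08×0.327 = 0.6802 kmol/m³.
In a CSTR the entire volume is at exit conditions, so r_D = 1.41×0.6802^1.5 = 0.7909 and r_U = 0.238×0.6802^2 = 0.1101.
Overall selectivity = C_D/C_U = r_Dτ/(r_Uτ) = r_D/r_U = 7.18.

7.18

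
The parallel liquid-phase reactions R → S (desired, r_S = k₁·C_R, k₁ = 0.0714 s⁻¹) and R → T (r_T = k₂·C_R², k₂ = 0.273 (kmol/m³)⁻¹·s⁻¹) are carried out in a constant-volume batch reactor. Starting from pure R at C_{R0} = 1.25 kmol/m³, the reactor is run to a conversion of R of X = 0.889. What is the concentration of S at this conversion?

C_R = C_{R0}(1−X) = 0.1387 kmol/m³.
Along a PFR/batch, dC_S/dC_R = −r_S/(r_S+r_T) = −k₁/(k₁+k₂·C_R).
Integrating from C_{R0} to C_R: C_S = (0.0714/0.273)·ln[(0.0714+0.273·1.25)/(0.0714+0.273·0.139)] = 0.2615·ln(0.4127/0.1093) = 0.3475 kmol/m³.

0.348 kmol/m³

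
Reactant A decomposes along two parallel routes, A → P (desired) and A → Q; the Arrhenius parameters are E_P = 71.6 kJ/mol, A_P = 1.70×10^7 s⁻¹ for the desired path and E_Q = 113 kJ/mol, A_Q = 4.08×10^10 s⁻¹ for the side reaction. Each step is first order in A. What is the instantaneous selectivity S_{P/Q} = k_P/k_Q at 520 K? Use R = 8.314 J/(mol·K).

Since both paths have the same order in A, the concentration cancels and S_{P/Q} = k_P/k_Q = (A_P/A_Q)·exp[(E_Q−E_P)/(RT)].
(E_Q−E_P)/(RT) = (113−71.6)×10³/(8.314×520) = 41400/4323 = 9.576.
k_P/k_Q = (1.70×10^7/4.08×10^10)·exp(9.576) = 4.167×10^-4 × 14416 = 6.01.
Since E_P < E_Q, lowering the temperature improves selectivity toward P.

6.01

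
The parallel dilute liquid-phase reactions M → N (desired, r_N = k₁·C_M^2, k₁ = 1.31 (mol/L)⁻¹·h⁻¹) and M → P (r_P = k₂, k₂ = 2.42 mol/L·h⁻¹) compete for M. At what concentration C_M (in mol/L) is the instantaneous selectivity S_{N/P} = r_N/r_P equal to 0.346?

S_{N/P} = (k₁/k₂)·C_M^2 ⇒ C_M = (S·k₂/k₁)^(0.5).
= (0.346×2.42/1.31)^(0.5) = (0.6392)^(0.5) = 0.799 mol/L.

0.799 mol/L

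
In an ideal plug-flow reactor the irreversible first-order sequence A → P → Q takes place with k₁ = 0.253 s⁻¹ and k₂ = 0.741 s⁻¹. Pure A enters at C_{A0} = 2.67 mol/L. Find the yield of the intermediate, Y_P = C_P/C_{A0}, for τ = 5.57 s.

0.118

Solving the coupled first-order balances gives C_P(τ) = [k₁/(k₂−k₁)]·C_{A0}·(e^(−k₁τ) − e^(−k₂τ)).
e^(−k₁τ) = e^(−0.253×5.57) = e^(−1.409) = 0.2443; e^(−k₂τ) = e^(−4.127) = 0.01613.
C_P = 0.253×2.67/(0.741−0.253) × (0.2443−0.01613) = 1.384×0.2282 = 0.3159 mol/L.
Y_P = C_P/C_{A0} = 0.3159/2.67 = 0.118.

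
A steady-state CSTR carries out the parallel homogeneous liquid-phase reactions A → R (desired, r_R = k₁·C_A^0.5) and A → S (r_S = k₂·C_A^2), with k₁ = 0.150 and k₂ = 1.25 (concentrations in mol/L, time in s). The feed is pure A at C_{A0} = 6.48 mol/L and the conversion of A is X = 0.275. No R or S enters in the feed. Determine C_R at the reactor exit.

Exit C_A = C_{A0}(1−X) = 6.48×0.725 = 4.698 mol/L.
A CSTR operates uniformly at the exit composition, giving r_R = 0.3251 and r_S = 27.59 (each k·C_A^n at C_A = 4.698).
Fraction of consumed A going to R: r_R/(r_R+r_S) = 0.01165.
C_R = 0.01165·C_{A0}·X = 0.01165×6.48×0.275 = 0.0208 mol/L.

0.0208 mol/L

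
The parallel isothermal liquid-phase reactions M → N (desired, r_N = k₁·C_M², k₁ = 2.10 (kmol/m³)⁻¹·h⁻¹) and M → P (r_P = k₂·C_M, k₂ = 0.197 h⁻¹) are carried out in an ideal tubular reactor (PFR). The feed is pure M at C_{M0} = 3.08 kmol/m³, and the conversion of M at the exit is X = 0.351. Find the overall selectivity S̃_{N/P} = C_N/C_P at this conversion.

26.7

C_M = C_{M0}(1−X) = 1.999 kmol/m³.
Along a PFR/batch, dC_P/dC_M = −r_P/(r_N+r_P) = −k₂/(k₂+k₁·C_M).
Integrating from C_{M0} to C_M: C_P = (0.197/2.10)·ln[(0.197+2.10·3.08)/(0.197+2.10·2.00)] = 0.09381·ln(6.665/4.395) = 0.03907 kmol/m³.
Then C_N = (C_{M0}−C_M) − C_P = 1.081 − 0.03907 = 1.042 kmol/m³.
S̃_{N/P} = C_N/C_P = 1.042/0.03907 = 26.7.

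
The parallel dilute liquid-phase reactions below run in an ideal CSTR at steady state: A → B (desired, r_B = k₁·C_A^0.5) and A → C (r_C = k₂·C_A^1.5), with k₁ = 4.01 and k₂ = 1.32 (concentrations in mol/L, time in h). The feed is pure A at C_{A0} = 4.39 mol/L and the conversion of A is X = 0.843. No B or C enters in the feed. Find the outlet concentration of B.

3.02 mol/L

Exit C_A = C_{A0}(1−X) = 4.39×0.157 = 0.6892 mol/L.
In a CSTR the entire volume is at exit conditions, so r_B = 4.01×0.6892^0.5 = 3.329 and r_C = 1.32×0.6892^1.5 = 0.7553.
Fraction of consumed A going to B: r_B/(r_B+r_C) = 0.8151.
C_B = 0.8151·C_{A0}·X = 0.8151×4.39×0.843 = 3.02 mol/L.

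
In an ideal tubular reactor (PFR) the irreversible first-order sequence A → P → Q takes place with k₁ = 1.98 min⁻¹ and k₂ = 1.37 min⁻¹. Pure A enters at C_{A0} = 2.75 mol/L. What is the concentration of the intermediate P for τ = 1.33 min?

0.802 mol/L

Solving the coupled first-order balances gives C_P(τ) = [k₁/(k₂−k₁)]·C_{A0}·(e^(−k₁τ) − e^(−k₂τ)).
e^(−k₁τ) = e^(−1.98×1.33) = e^(−2.633) = 0.07183; e^(−k₂τ) = e^(−1.822) = 0.1617.
C_P = 1.98×2.75/(1.37−1.98) × (0.07183−0.1617) = (-8.926)×(-0.08985) = 0.8020 mol/L.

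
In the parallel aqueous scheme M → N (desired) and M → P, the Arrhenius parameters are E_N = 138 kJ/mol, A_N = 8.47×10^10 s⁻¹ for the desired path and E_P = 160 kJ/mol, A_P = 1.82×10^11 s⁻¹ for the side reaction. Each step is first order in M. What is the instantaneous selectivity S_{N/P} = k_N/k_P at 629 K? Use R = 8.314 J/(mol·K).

Since both paths have the same order in M, the concentration cancels and S_{N/P} = k_N/k_P = (A_N/A_P)·exp[(E_P−E_N)/(RT)].
(E_P−E_N)/(RT) = (160−138)×10³/(8.314×629) = 22000/5230 = 4.207.
k_N/k_P = (8.47×10^10/1.82×10^11)·exp(4.207) = 0.4654 × 67.15 = 31.2.

31.2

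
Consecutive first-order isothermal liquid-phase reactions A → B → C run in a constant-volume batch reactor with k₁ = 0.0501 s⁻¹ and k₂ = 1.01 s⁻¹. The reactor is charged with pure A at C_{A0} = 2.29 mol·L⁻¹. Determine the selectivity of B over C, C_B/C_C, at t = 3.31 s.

The intermediate concentration in a first-order A→B→C sequence is C_B = k₁C_{A0}(e^(−k₁t) − e^(−k₂t))/(k₂−k₁).
e^(−k₁t) = e^(−0.0501×3.31) = e^(−0.1658) = 0.8472; e^(−k₂t) = e^(−3.343) = 0.03533.
C_B = 0.0501×2.29/(1.01−0.0501) × (0.8472−0.03533) = 0.1195×0.8119 = 0.09704 mol·L⁻¹.
C_A = C_{A0}e^(−k₁t) = 1.940 mol·L⁻¹, so C_C = C_{A0}−C_A−C_B = 0.2529 mol·L⁻¹; C_B/C_C = 0.384.

0.384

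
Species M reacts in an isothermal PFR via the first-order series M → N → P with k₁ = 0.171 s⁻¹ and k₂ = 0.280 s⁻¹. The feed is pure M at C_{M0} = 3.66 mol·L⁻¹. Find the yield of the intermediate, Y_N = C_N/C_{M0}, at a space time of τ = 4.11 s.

0.281

For first-order series with pure M initially, C_N(τ) = k₁C_{M0}/(k₂−k₁)·(e^(−k₁τ) − e^(−k₂τ)).
e^(−k₁τ) = e^(−0.171×4.11) = e^(−0.7028) = 0.4952; e^(−k₂τ) = e^(−1.151) = 0.3164.
C_N = 0.171×3.66/(0.280−0.171) × (0.4952−0.3164) = 5.742×0.1788 = 1.027 mol·L⁻¹.
Y_N = C_N/C_{M0} = 1.027/3.66 = 0.281.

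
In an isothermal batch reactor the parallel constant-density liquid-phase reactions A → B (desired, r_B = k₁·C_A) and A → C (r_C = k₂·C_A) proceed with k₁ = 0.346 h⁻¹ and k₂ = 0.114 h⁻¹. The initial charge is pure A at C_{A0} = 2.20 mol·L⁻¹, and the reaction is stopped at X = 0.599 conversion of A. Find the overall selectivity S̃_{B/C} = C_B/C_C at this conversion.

C_A = C_{A0}(1−X) = 0.8822 mol·L⁻¹.
Both paths are first order in A, so the instantaneous fraction to B is constant: dC_B/d(−C_A) = k₁/(k₁+k₂) = 0.7522.
C_B = 0.7522·(C_{A0}−C_A) = 0.7522×1.318 = 0.991 mol·L⁻¹.
C_C = (C_{A0}−C_A)−C_B = 0.3266 mol·L⁻¹; S̃_{B/C} = 0.9912/0.3266 = 3.04.

3.04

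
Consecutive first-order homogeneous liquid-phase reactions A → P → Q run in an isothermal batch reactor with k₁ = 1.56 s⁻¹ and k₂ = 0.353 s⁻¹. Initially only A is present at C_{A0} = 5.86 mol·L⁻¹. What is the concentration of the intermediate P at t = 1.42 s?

3.76 mol·L⁻¹

Solving the coupled first-order balances gives C_P(t) = [k₁/(k₂−k₁)]·C_{A0}·(e^(−k₁t) − e^(−k₂t)).
e^(−k₁t) = e^(−1.56×1.42) = e^(−2.215) = 0.1091; e^(−k₂t) = e^(−0.5013) = 0.6058.
C_P = 1.56×5.86/(0.353−1.56) × (0.1091−0.6058) = (-7.574)×(-0.4966) = 3.761 mol·L⁻¹.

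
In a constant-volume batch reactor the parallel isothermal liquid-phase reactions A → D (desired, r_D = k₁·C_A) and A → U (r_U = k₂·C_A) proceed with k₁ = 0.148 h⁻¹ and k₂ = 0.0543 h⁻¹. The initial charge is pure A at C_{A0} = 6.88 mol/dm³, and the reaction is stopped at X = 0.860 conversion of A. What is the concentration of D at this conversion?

4.33 mol/dm³

C_A = C_{A0}(1−X) = 0.9632 mol/dm³.
Both paths are first order in A, so the instantaneous fraction to D is constant: dC_D/d(−C_A) = k₁/(k₁+k₂) = 0.7316.
C_D = 0.7316·(C_{A0}−C_A) = 0.7316×5.917 = 4.33 mol/dm³.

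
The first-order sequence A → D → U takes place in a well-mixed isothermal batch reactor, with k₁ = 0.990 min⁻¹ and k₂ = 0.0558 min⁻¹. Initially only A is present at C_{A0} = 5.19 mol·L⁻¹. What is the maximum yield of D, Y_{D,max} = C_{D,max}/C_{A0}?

Evaluating C_D at t_opt = ln(k₂/k₁)/(k₂−k₁) gives C_{D,max}/C_{A0} = (k₁/k₂)^[k₂/(k₂−k₁)].
= (0.990/0.0558)^(0.0558/(0.0558−0.990)) = (17.74)^(-0.05973) = 0.8422.

0.842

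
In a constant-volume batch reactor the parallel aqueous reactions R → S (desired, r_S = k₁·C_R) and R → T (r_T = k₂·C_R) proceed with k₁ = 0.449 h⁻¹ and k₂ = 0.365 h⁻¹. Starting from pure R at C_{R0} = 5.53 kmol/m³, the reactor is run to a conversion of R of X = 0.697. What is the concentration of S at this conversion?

2.13 kmol/m³

C_R = C_{R0}(1−X) = 1.676 kmol/m³.
Both paths are first order in R, so the instantaneous fraction to S is constant: dC_S/d(−C_R) = k₁/(k₁+k₂) = 0.5516.
C_S = 0.5516·(C_{R0}−C_R) = 0.5516×3.854 = 2.13 kmol/m³.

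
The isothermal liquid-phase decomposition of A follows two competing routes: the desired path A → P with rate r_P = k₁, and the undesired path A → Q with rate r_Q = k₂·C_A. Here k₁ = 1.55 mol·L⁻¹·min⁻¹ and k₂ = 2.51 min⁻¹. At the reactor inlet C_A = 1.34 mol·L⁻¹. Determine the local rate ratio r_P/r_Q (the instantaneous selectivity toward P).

0.461

S_{P/Q} = r_P/r_Q = (k₁)/(k₂·C_A) = (k₁/k₂)·C_A⁻¹.
= (1.55) / (2.51×1.340) = 1.550/3.363 = 0.461.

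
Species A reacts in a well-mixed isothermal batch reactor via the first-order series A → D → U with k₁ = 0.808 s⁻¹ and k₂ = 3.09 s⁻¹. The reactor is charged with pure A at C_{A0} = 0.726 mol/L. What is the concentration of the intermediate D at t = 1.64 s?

0.0667 mol/L

The intermediate concentration in a first-order A→B→C sequence is C_D = k₁C_{A0}(e^(−k₁t) − e^(−k₂t))/(k₂−k₁).
e^(−k₁t) = e^(−0.808×1.64) = e^(−1.325) = 0.2658; e^(−k₂t) = e^(−5.068) = 0.006298.
C_D = 0.808×0.726/(3.09−0.808) × (0.2658−0.006298) = 0.2571×0.2595 = 0.06670 mol/L.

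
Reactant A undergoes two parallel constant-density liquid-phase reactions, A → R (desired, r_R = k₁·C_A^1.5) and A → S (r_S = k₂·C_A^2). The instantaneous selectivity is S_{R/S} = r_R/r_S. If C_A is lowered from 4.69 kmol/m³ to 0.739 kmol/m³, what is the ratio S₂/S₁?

S_{R/S} = (k₁/k₂)·C_A^-0.5, so S₂/S₁ = (C_{A,2}/C_{A,1})^-0.5.
= (0.739/4.69)^(-0.5) = (0.1576)^(-0.5) = 2.52.
Selectivity toward R rises as C_A falls — low-concentration operation is favoured.

2.52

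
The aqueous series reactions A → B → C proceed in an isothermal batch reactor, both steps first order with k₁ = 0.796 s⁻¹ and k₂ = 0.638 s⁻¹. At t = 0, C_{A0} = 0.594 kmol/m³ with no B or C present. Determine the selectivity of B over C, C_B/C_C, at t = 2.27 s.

0.745

The intermediate concentration in a first-order A→B→C sequence is C_B = k₁C_{A0}(e^(−k₁t) − e^(−k₂t))/(k₂−k₁).
e^(−k₁t) = e^(−0.796×2.27) = e^(−1.807) = 0.1642; e^(−k₂t) = e^(−1.448) = 0.2350.
C_B = 0.796×0.594/(0.638−0.796) × (0.1642−0.2350) = (-2.993)×(-0.07082) = 0.2119 kmol/m³.
C_A = C_{A0}e^(−k₁t) = 0.09751 kmol/m³, so C_C = C_{A0}−C_A−C_B = 0.2846 kmol/m³; C_B/C_C = 0.745.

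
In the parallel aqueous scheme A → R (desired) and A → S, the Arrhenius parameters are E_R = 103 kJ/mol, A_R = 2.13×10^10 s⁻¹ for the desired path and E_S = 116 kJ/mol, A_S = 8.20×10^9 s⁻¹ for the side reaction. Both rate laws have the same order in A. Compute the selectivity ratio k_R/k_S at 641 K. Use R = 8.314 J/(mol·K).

29.8

Since both paths have the same order in A, the concentration cancels and S_{R/S} = k_R/k_S = (A_R/A_S)·exp[(E_S−E_R)/(RT)].
(E_S−E_R)/(RT) = (116−103)×10³/(8.314×641) = 13000/5329 = 2.439.
k_R/k_S = (2.13×10^10/8.20×10^9)·exp(2.439) = 2.598 × 11.47 = 29.8.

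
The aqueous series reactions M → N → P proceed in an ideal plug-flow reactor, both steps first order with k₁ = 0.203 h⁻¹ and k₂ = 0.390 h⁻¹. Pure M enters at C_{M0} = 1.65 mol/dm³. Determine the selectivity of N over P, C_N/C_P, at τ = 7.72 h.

For first-order series with pure M initially, C_N(τ) = k₁C_{M0}/(k₂−k₁)·(e^(−k₁τ) − e^(−k₂τ)).
e^(−k₁τ) = e^(−0.203×7.72) = e^(−1.567) = 0.2086; e^(−k₂τ) = e^(−3.011) = 0.04925.
C_N = 0.203×1.65/(0.390−0.203) × (0.2086−0.04925) = 1.791×0.1594 = 0.2855 mol/dm³.
C_M = C_{M0}e^(−k₁τ) = 0.3443 mol/dm³, so C_P = C_{M0}−C_M−C_N = 1.020 mol/dm³; C_N/C_P = 0.280.

0.280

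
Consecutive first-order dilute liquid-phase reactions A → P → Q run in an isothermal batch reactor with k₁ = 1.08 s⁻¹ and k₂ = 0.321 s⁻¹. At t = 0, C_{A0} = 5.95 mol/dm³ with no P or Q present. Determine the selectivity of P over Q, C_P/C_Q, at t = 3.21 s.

0.917

For first-order series with pure A initially, C_P(t) = k₁C_{A0}/(k₂−k₁)·(e^(−k₁t) − e^(−k₂t)).
e^(−k₁t) = e^(−1.08×3.21) = e^(−3.467) = 0.03122; e^(−k₂t) = e^(−1.030) = 0.3569.
C_P = 1.08×5.95/(0.321−1.08) × (0.03122−0.3569) = (-8.466)×(-0.3256) = 2.757 mol/dm³.
C_A = C_{A0}e^(−k₁t) = 0.1857 mol/dm³, so C_Q = C_{A0}−C_A−C_P = 3.007 mol/dm³; C_P/C_Q = 0.917.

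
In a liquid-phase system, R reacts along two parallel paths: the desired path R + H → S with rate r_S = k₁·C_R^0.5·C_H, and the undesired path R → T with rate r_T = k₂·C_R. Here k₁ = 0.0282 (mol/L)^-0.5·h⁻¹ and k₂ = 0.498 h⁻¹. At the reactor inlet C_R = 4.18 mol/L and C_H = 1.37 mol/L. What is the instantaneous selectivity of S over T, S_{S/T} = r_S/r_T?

0.0379

S_{S/T} = r_S/r_T = (k₁·C_R^0.5·C_H)/(k₂·C_R) = (k₁/k₂)·C_R^-0.5·C_H.
= (0.0282×4.180^0.5×1.370) / (0.498×4.180) = 0.07899/2.082 = 0.0379.
The undesired path is higher order in R, so low C_R (CSTR or dilute feed) favours S.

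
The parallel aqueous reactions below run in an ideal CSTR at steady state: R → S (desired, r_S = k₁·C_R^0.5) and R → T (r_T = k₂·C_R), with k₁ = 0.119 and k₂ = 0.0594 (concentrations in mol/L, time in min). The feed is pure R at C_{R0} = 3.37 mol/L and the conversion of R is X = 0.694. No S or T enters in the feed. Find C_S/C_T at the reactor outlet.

1.97

Exit C_R = C_{R0}(1−X) = 3.37×0.306 = 1.031 mol/L.
A CSTR operates uniformly at the exit composition, giving r_S = 0.1208 and r_T = 0.06125 (each k·C_R^n at C_R = 1.031).
Overall selectivity = C_S/C_T = r_Sτ/(r_Tτ) = r_S/r_T = 1.97.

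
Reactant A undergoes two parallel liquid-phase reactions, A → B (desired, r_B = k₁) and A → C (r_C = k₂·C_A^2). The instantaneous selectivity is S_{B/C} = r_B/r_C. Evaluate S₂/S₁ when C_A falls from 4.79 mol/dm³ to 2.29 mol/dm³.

S_{B/C} = (k₁/k₂)·C_A^-2, so S₂/S₁ = (C_{A,2}/C_{A,1})^-2.
= (2.29/4.79)^(-2) = (0.4781)^(-2) = 4.38.

4.38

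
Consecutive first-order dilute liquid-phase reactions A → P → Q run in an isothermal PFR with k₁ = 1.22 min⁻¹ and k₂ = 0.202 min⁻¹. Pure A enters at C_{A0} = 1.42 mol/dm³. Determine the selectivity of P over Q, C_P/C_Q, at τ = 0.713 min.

For first-order series with pure A initially, C_P(τ) = k₁C_{A0}/(k₂−k₁)·(e^(−k₁τ) − e^(−k₂τ)).
e^(−k₁τ) = e^(−1.22×0.713) = e^(−0.8699) = 0.4190; e^(−k₂τ) = e^(−0.1440) = 0.8659.
C_P = 1.22×1.42/(0.202−1.22) × (0.4190−0.8659) = (-1.702)×(-0.4469) = 0.7604 mol/dm³.
C_A = C_{A0}e^(−k₁τ) = 0.5950 mol/dm³, so C_Q = C_{A0}−C_A−C_P = 0.06456 mol/dm³; C_P/C_Q = 11.8.

11.8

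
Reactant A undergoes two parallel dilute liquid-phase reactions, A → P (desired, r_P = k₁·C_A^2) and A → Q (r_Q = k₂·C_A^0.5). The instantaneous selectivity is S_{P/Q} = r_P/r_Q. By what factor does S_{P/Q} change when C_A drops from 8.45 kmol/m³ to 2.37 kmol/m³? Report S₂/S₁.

S_{P/Q} = (k₁/k₂)·C_A^1.5, so S₂/S₁ = (C_{A,2}/C_{A,1})^1.5.
= (2.37/8.45)^1.5 = (0.2805)^1.5 = 0.149.
Selectivity toward P falls as C_A falls — high-concentration operation is favoured.

0.149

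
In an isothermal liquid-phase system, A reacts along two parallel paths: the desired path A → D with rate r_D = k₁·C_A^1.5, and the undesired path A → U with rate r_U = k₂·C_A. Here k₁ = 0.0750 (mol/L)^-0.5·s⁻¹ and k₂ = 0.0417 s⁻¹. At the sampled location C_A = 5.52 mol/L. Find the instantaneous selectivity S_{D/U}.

4.23

S_{D/U} = r_D/r_U = (k₁·C_A^1.5)/(k₂·C_A) = (k₁/k₂)·C_A^0.5.
= (0.0750×5.520^1.5) / (0.0417×5.520) = 0.9727/0.2302 = 4.23.
Since the desired path is higher order in A, keeping C_A high (PFR or concentrated feed) favours D.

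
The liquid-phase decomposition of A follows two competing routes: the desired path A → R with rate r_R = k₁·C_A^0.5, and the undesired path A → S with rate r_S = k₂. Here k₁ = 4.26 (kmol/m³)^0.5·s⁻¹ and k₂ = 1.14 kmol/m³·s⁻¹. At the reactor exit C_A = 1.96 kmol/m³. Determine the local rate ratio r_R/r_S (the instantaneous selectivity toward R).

S_{R/S} = r_R/r_S = (k₁·C_A^0.5)/(k₂) = (k₁/k₂)·C_A^0.5.
= (4.26×1.960^0.5) / (1.14) = 5.964/1.140 = 5.23.

5.23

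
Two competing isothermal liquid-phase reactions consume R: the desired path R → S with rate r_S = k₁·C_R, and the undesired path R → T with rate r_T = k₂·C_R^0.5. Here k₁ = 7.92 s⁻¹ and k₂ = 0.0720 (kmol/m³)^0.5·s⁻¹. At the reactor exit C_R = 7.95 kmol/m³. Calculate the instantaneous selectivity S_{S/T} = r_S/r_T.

310

S_{S/T} = r_S/r_T = (k₁·C_R)/(k₂·C_R^0.5) = (k₁/k₂)·C_R^0.5.
= (7.92×7.950) / (0.0720×7.950^0.5) = 62.96/0.2030 = 310.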